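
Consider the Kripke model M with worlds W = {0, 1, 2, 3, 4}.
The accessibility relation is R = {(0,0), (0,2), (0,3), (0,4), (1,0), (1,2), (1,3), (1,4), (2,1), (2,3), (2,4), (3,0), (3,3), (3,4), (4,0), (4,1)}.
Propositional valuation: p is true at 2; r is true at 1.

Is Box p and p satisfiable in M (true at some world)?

Let φ = Box p and p. Evaluate φ at each world:
  0 (successors {0, 2, 3, 4}): φ is false.
  1 (successors {0, 2, 3, 4}): φ is false.
  2 (successors {1, 3, 4}): φ is false.
  3 (successors {0, 3, 4}): φ is false.
  4 (successors {0, 1}): φ is false.
For instance, at 4:
  At 4: Box p is false, p is false, so Box p and p is false.
    At 4: Box p requires p at every successor {0, 1}.
      p fails at 0, so Box p is false at 4.

No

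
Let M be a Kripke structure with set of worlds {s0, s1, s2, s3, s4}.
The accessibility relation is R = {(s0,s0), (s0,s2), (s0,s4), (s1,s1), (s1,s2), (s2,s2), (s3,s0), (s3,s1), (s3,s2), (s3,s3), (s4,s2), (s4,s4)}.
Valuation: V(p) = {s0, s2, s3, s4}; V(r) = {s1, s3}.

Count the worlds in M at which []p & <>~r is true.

Let φ = []p & <>~r. Evaluate φ at each world:
  s0 (successors {s0, s2, s4}): φ is true.
  s1 (successors {s1, s2}): φ is false.
  s2 (successors {s2}): φ is true.
  s3 (successors {s0, s1, s2, s3}): φ is false.
  s4 (successors {s2, s4}): φ is true.
For instance, at s2:
  At s2: []p is true, <>~r is true, so []p & <>~r is true.
    At s2: []p requires p at every successor {s2}.
      At s2: p is true.
    So []p is true at s2.
    At s2: <>~r requires ~r at some successor in {s2}.
      ~r holds at s2, so <>~r is true at s2.
Satisfying worlds: {s0, s2, s4}

3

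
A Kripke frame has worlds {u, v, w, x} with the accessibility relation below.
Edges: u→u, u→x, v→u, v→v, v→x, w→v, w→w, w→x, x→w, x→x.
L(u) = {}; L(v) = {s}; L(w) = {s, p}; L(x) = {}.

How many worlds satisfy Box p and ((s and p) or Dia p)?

Let φ = Box p and ((s and p) or Dia p). Evaluate φ at each world:
  u (successors {u, x}): φ is false.
  v (successors {u, v, x}): φ is false.
  w (successors {v, w, x}): φ is false.
  x (successors {w, x}): φ is false.
For instance, at w:
  At w: Box p is false, (s and p) or Dia p is true, so Box p and ((s and p) or Dia p) is false.
    At w: Box p requires p at every successor {v, w, x}.
      p fails at v, so Box p is false at w.
    At w: s and p is true, Dia p is true, so (s and p) or Dia p is true.
      At w: Dia p requires p at some successor in {v, w, x}.
        p holds at w, so Dia p is true at w.
Satisfying worlds: none.

0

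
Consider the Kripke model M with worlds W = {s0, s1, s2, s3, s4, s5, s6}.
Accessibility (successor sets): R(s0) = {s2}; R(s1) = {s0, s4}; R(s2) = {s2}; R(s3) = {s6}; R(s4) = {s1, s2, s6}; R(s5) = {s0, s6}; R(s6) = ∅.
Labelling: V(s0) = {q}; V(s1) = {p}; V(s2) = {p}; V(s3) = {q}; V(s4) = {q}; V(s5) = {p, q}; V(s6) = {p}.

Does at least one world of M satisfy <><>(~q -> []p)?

Yes

Let φ = <><>(~q -> []p). Evaluate φ at each world:
  s0 (successors {s2}): φ is true.
  s1 (successors {s0, s4}): φ is true.
  s2 (successors {s2}): φ is true.
  s3 (successors {s6}): φ is false.
  s4 (successors {s1, s2, s6}): φ is true.
  s5 (successors {s0, s6}): φ is true.
  s6 (successors ∅): φ is false.
Detail at s0 (witness):
  At s0: <><>(~q -> []p) requires <>(~q -> []p) at some successor in {s2}.
    <>(~q -> []p) holds at s2, so <><>(~q -> []p) is true at s0.
      At s2: <>(~q -> []p) requires ~q -> []p at some successor in {s2}.
        ~q -> []p holds at s2, so <>(~q -> []p) is true at s2.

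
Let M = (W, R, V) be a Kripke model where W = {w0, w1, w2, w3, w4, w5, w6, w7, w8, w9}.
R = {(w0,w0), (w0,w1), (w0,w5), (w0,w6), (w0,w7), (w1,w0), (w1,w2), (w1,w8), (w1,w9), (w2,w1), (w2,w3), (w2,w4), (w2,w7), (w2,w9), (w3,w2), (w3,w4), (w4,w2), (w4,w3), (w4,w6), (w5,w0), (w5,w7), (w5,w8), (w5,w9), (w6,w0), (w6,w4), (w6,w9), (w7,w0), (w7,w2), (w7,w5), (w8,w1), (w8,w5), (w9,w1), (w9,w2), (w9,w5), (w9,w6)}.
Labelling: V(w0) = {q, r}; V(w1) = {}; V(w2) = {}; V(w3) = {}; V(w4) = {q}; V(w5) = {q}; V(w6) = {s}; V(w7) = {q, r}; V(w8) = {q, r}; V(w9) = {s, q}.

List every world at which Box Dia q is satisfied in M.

Let φ = Box Dia q. Evaluate φ at each world:
  w0 (successors {w0, w1, w5, w6, w7}): φ is true.
  w1 (successors {w0, w2, w8, w9}): φ is true.
  w2 (successors {w1, w3, w4, w7, w9}): φ is false.
  w3 (successors {w2, w4}): φ is false.
  w4 (successors {w2, w3, w6}): φ is true.
  w5 (successors {w0, w7, w8, w9}): φ is true.
  w6 (successors {w0, w4, w9}): φ is false.
  w7 (successors {w0, w2, w5}): φ is true.
  w8 (successors {w1, w5}): φ is true.
  w9 (successors {w1, w2, w5, w6}): φ is true.
For instance, at w6:
  At w6: Box Dia q requires Dia q at every successor {w0, w4, w9}.
    Dia q fails at w4, so Box Dia q is false at w6.
      At w4: Dia q requires q at some successor in {w2, w3, w6}.
        At w2: q is false.
        At w3: q is false.
        At w6: q is false.
      So Dia q is false at w4.
Satisfying worlds: {w0, w1, w4, w5, w7, w8, w9}

w0, w1, w4, w5, w7, w8, w9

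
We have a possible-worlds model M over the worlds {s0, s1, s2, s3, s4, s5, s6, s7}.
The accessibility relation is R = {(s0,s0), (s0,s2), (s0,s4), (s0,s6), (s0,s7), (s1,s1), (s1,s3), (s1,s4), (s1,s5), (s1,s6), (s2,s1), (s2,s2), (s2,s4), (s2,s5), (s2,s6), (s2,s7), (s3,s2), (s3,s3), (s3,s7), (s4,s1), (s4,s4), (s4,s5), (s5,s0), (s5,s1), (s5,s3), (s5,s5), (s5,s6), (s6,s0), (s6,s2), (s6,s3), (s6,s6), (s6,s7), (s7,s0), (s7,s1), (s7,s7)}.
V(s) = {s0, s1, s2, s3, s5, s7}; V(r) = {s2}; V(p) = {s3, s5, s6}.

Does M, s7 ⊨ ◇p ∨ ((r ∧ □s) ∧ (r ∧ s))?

At s7: ◇p is false, (r ∧ □s) ∧ (r ∧ s) is false, so ◇p ∨ ((r ∧ □s) ∧ (r ∧ s)) is false.
  At s7: ◇p requires p at some successor in {s0, s1, s7}.
    At s0: p is false.
    At s1: p is false.
    At s7: p is false.
  So ◇p is false at s7.
  At s7: r ∧ □s is false, r ∧ s is false, so (r ∧ □s) ∧ (r ∧ s) is false.
    At s7: r is false, □s is true, so r ∧ □s is false.
      At s7: □s requires s at every successor {s0, s1, s7}.
        At s0: s is true.
        At s1: s is true.
        At s7: s is true.
      So □s is true at s7.

No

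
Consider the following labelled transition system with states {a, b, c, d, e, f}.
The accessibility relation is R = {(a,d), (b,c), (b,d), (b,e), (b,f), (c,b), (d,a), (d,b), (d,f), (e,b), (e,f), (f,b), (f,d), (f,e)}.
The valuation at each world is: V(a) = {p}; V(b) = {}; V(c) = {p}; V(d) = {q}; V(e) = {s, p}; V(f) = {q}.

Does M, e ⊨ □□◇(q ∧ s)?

Recall that □ψ holds at a world iff ψ holds at every accessible world, and ◇ψ holds iff ψ holds at some accessible world.
At e: □□◇(q ∧ s) requires □◇(q ∧ s) at every successor {b, f}.
  □◇(q ∧ s) fails at b, so □□◇(q ∧ s) is false at e.
    At b: □◇(q ∧ s) requires ◇(q ∧ s) at every successor {c, d, e, f}.
      ◇(q ∧ s) fails at c, so □◇(q ∧ s) is false at b.

No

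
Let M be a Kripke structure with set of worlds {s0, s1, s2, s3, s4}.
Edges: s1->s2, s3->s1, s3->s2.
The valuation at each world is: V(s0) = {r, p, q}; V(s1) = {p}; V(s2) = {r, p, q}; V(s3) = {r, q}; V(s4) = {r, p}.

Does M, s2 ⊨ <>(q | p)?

No

At s2: no accessible worlds, so <>(q | p) is false.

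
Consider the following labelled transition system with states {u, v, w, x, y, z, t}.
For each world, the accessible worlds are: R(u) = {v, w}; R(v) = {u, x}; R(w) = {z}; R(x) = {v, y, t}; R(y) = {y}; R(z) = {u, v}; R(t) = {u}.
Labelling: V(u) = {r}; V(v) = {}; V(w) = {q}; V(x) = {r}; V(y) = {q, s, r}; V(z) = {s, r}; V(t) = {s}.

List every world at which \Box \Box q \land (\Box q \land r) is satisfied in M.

Let φ = \Box \Box q \land (\Box q \land r). Evaluate φ at each world:
  u (successors {v, w}): φ is false.
  v (successors {u, x}): φ is false.
  w (successors {z}): φ is false.
  x (successors {v, y, t}): φ is false.
  y (successors {y}): φ is true.
  z (successors {u, v}): φ is false.
  t (successors {u}): φ is false.
For instance, at t:
  At t: \Box \Box q is false, \Box q \land r is false, so \Box \Box q \land (\Box q \land r) is false.
    At t: \Box \Box q requires \Box q at every successor {u}.
      \Box q fails at u, so \Box \Box q is false at t.
    At t: \Box q is false, r is false, so \Box q \land r is false.
      At t: \Box q requires q at every successor {u}.
        q fails at u, so \Box q is false at t.
Satisfying worlds: {y}

y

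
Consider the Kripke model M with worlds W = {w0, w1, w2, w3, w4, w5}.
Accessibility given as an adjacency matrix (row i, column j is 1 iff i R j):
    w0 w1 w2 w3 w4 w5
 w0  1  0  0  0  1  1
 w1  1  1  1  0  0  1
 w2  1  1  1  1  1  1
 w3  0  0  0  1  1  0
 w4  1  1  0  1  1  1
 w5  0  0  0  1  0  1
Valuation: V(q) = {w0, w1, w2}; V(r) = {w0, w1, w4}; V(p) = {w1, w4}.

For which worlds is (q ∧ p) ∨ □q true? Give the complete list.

w1

Let φ = (q ∧ p) ∨ □q. Evaluate φ at each world:
  w0 (successors {w0, w4, w5}): φ is false.
  w1 (successors {w0, w1, w2, w5}): φ is true.
  w2 (successors {w0, w1, w2, w3, w4, w5}): φ is false.
  w3 (successors {w3, w4}): φ is false.
  w4 (successors {w0, w1, w3, w4, w5}): φ is false.
  w5 (successors {w3, w5}): φ is false.
For instance, at w2:
  At w2: q ∧ p is false, □q is false, so (q ∧ p) ∨ □q is false.
    At w2: □q requires q at every successor {w0, w1, w2, w3, w4, w5}.
      q fails at w3, so □q is false at w2.
Satisfying worlds: {w1}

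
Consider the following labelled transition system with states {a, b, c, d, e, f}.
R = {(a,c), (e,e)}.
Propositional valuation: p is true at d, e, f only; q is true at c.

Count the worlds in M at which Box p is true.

Let φ = Box p. Evaluate φ at each world:
  a (successors {c}): φ is false.
  b (successors ∅): φ is true.
  c (successors ∅): φ is true.
  d (successors ∅): φ is true.
  e (successors {e}): φ is true.
  f (successors ∅): φ is true.
For instance, at e:
  At e: Box p requires p at every successor {e}.
    At e: p is true.
  So Box p is true at e.
Satisfying worlds: {b, c, d, e, f}

5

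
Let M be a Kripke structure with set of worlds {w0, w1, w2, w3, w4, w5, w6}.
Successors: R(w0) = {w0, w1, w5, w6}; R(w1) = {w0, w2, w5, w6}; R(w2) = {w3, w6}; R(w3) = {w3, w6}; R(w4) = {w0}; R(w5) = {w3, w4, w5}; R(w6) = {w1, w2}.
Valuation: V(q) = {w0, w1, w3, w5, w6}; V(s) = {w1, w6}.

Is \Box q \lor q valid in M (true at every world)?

Let φ = \Box q \lor q. Evaluate φ at each world:
  w0 (successors {w0, w1, w5, w6}): φ is true.
  w1 (successors {w0, w2, w5, w6}): φ is true.
  w2 (successors {w3, w6}): φ is true.
  w3 (successors {w3, w6}): φ is true.
  w4 (successors {w0}): φ is true.
  w5 (successors {w3, w4, w5}): φ is true.
  w6 (successors {w1, w2}): φ is true.
For instance, at w4:
  At w4: \Box q is true, q is false, so \Box q \lor q is true.
    At w4: \Box q requires q at every successor {w0}.
      At w0: q is true.
    So \Box q is true at w4.

Yes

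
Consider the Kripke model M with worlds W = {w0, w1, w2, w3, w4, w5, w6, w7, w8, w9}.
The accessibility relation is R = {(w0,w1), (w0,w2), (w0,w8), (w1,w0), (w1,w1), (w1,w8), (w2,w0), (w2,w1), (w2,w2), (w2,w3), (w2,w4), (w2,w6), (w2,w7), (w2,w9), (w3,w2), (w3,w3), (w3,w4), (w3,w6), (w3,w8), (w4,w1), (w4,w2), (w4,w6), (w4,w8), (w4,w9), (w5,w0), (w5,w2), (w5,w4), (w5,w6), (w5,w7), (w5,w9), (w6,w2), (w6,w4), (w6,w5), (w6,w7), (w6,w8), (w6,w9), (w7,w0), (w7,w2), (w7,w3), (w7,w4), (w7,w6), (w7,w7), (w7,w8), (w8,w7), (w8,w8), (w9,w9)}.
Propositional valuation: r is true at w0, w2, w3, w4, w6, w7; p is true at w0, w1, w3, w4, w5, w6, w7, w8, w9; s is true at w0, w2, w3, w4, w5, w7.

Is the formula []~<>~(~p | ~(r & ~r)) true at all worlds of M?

Recall that []ψ holds at a world iff ψ holds at every accessible world, and <>ψ holds iff ψ holds at some accessible world.
Let φ = []~<>~(~p | ~(r & ~r)). Evaluate φ at each world:
  w0 (successors {w1, w2, w8}): φ is true.
  w1 (successors {w0, w1, w8}): φ is true.
  w2 (successors {w0, w1, w2, w3, w4, w6, w7, w9}): φ is true.
  w3 (successors {w2, w3, w4, w6, w8}): φ is true.
  w4 (successors {w1, w2, w6, w8, w9}): φ is true.
  w5 (successors {w0, w2, w4, w6, w7, w9}): φ is true.
  w6 (successors {w2, w4, w5, w7, w8, w9}): φ is true.
  w7 (successors {w0, w2, w3, w4, w6, w7, w8}): φ is true.
  w8 (successors {w7, w8}): φ is true.
  w9 (successors {w9}): φ is true.
For instance, at w7:
  At w7: []~<>~(~p | ~(r & ~r)) requires ~<>~(~p | ~(r & ~r)) at every successor {w0, w2, w3, w4, w6, w7, w8}.
    At w0: ~<>~(~p | ~(r & ~r)) is true.
    At w2: ~<>~(~p | ~(r & ~r)) is true.
    At w3: ~<>~(~p | ~(r & ~r)) is true.
    At w4: ~<>~(~p | ~(r & ~r)) is true.
    At w6: ~<>~(~p | ~(r & ~r)) is true.
    At w7: ~<>~(~p | ~(r & ~r)) is true.
    At w8: ~<>~(~p | ~(r & ~r)) is true.
  So []~<>~(~p | ~(r & ~r)) is true at w7.

Yes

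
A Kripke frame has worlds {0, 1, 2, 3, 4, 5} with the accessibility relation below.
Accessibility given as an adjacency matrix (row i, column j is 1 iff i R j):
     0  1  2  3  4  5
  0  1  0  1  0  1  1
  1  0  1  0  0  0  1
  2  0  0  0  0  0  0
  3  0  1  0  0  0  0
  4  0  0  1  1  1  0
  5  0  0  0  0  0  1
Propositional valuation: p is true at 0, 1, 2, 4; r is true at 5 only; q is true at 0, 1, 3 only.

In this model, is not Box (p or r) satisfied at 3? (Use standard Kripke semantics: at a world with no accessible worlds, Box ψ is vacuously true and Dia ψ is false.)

At 3: Box (p or r) is true, so not Box (p or r) is false.
  At 3: Box (p or r) requires p or r at every successor {1}.
    At 1: p or r is true.
  So Box (p or r) is true at 3.

No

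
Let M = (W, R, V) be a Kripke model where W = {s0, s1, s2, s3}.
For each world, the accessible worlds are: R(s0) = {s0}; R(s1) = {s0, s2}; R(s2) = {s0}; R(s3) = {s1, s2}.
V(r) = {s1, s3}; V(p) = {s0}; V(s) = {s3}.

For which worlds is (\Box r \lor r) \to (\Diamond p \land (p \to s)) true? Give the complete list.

s0, s1, s2

Let φ = (\Box r \lor r) \to (\Diamond p \land (p \to s)). Evaluate φ at each world:
  s0 (successors {s0}): φ is true.
  s1 (successors {s0, s2}): φ is true.
  s2 (successors {s0}): φ is true.
  s3 (successors {s1, s2}): φ is false.
For instance, at s3:
  At s3: \Box r \lor r is true, \Diamond p \land (p \to s) is false, so (\Box r \lor r) \to (\Diamond p \land (p \to s)) is false.
    At s3: \Box r is false, r is true, so \Box r \lor r is true.
      At s3: \Box r requires r at every successor {s1, s2}.
        r fails at s2, so \Box r is false at s3.
    At s3: \Diamond p is false, p \to s is true, so \Diamond p \land (p \to s) is false.
      At s3: \Diamond p requires p at some successor in {s1, s2}.
        At s1: p is false.
        At s2: p is false.
      So \Diamond p is false at s3.
Satisfying worlds: {s0, s1, s2}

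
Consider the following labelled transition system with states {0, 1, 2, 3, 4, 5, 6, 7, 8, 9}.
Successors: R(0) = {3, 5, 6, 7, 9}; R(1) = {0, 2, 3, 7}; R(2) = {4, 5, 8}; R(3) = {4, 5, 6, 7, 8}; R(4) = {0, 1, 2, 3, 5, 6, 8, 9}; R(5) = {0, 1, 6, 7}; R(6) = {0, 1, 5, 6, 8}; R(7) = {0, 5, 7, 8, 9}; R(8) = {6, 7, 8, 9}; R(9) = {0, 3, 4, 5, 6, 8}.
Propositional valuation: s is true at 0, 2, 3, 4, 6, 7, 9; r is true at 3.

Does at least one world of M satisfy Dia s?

Yes

Recall that Dia ψ holds at a world iff ψ holds at some accessible world.
Let φ = Dia s. Evaluate φ at each world:
  0 (successors {3, 5, 6, 7, 9}): φ is true.
  1 (successors {0, 2, 3, 7}): φ is true.
  2 (successors {4, 5, 8}): φ is true.
  3 (successors {4, 5, 6, 7, 8}): φ is true.
  4 (successors {0, 1, 2, 3, 5, 6, 8, 9}): φ is true.
  5 (successors {0, 1, 6, 7}): φ is true.
  6 (successors {0, 1, 5, 6, 8}): φ is true.
  7 (successors {0, 5, 7, 8, 9}): φ is true.
  8 (successors {6, 7, 8, 9}): φ is true.
  9 (successors {0, 3, 4, 5, 6, 8}): φ is true.
Detail at 0 (witness):
  At 0: Dia s requires s at some successor in {3, 5, 6, 7, 9}.
    s holds at 3, so Dia s is true at 0.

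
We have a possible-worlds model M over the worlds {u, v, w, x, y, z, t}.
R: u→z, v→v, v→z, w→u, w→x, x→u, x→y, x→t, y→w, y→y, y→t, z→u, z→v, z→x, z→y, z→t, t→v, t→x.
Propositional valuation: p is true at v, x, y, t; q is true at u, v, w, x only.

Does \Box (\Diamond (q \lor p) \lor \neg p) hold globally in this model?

Yes

Let φ = \Box (\Diamond (q \lor p) \lor \neg p). Evaluate φ at each world:
  u (successors {z}): φ is true.
  v (successors {v, z}): φ is true.
  w (successors {u, x}): φ is true.
  x (successors {u, y, t}): φ is true.
  y (successors {w, y, t}): φ is true.
  z (successors {u, v, x, y, t}): φ is true.
  t (successors {v, x}): φ is true.
For instance, at u:
  At u: \Box (\Diamond (q \lor p) \lor \neg p) requires \Diamond (q \lor p) \lor \neg p at every successor {z}.
      At z: \Diamond (q \lor p) is true, \neg p is true, so \Diamond (q \lor p) \lor \neg p is true.
  So \Box (\Diamond (q \lor p) \lor \neg p) is true at u.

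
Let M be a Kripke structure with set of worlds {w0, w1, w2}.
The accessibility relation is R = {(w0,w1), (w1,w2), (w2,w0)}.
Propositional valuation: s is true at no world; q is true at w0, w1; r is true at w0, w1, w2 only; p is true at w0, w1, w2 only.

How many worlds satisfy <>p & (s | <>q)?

Let φ = <>p & (s | <>q). Evaluate φ at each world:
  w0 (successors {w1}): φ is true.
  w1 (successors {w2}): φ is false.
  w2 (successors {w0}): φ is true.
For instance, at w2:
  At w2: <>p is true, s | <>q is true, so <>p & (s | <>q) is true.
    At w2: <>p requires p at some successor in {w0}.
      p holds at w0, so <>p is true at w2.
    At w2: s is false, <>q is true, so s | <>q is true.
      At w2: <>q requires q at some successor in {w0}.
        q holds at w0, so <>q is true at w2.
Satisfying worlds: {w0, w2}

2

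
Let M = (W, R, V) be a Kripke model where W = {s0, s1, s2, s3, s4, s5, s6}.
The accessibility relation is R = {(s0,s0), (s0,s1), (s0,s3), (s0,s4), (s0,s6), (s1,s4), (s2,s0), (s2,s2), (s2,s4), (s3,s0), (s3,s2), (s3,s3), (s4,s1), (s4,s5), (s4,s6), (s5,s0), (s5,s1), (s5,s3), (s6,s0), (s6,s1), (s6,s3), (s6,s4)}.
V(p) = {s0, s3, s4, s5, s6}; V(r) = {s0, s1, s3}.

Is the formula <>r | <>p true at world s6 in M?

Yes

At s6: <>r is true, <>p is true, so <>r | <>p is true.
  At s6: <>r requires r at some successor in {s0, s1, s3, s4}.
    r holds at s0, so <>r is true at s6.
  At s6: <>p requires p at some successor in {s0, s1, s3, s4}.
    p holds at s0, so <>p is true at s6.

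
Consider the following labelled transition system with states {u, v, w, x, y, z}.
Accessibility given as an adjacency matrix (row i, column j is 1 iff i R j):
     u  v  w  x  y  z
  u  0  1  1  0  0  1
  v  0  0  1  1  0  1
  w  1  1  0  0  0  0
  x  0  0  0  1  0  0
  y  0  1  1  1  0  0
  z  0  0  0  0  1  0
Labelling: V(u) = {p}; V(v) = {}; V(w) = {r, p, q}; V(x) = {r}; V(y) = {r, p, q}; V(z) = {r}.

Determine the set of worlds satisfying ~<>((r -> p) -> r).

Let φ = ~<>((r -> p) -> r). Evaluate φ at each world:
  u (successors {v, w, z}): φ is false.
  v (successors {w, x, z}): φ is false.
  w (successors {u, v}): φ is true.
  x (successors {x}): φ is false.
  y (successors {v, w, x}): φ is false.
  z (successors {y}): φ is false.
For instance, at y:
  At y: <>((r -> p) -> r) is true, so ~<>((r -> p) -> r) is false.
    At y: <>((r -> p) -> r) requires (r -> p) -> r at some successor in {v, w, x}.
      (r -> p) -> r holds at w, so <>((r -> p) -> r) is true at y.
Satisfying worlds: {w}

w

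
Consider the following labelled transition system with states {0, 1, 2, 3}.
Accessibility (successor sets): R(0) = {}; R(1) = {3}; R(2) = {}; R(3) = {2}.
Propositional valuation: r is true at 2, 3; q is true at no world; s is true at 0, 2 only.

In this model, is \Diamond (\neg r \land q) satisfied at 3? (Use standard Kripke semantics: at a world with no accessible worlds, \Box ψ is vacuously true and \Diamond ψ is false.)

No

At 3: \Diamond (\neg r \land q) requires \neg r \land q at some successor in {2}.
  At 2: \neg r \land q is false.
So \Diamond (\neg r \land q) is false at 3.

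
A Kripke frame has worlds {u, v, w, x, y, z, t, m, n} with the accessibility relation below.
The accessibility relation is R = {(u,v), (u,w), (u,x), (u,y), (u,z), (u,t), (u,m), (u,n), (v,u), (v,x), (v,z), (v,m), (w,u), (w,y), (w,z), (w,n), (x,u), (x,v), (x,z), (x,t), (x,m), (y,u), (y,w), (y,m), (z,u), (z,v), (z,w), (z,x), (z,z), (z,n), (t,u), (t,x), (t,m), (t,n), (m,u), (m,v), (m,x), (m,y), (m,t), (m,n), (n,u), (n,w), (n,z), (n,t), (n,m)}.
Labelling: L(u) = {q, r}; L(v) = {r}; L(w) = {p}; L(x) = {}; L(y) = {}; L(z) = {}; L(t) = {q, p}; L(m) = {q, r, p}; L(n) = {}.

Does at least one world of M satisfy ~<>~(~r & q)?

No

Let φ = ~<>~(~r & q). Evaluate φ at each world:
  u (successors {v, w, x, y, z, t, m, n}): φ is false.
  v (successors {u, x, z, m}): φ is false.
  w (successors {u, y, z, n}): φ is false.
  x (successors {u, v, z, t, m}): φ is false.
  y (successors {u, w, m}): φ is false.
  z (successors {u, v, w, x, z, n}): φ is false.
  t (successors {u, x, m, n}): φ is false.
  m (successors {u, v, x, y, t, n}): φ is false.
  n (successors {u, w, z, t, m}): φ is false.
For instance, at w:
  At w: <>~(~r & q) is true, so ~<>~(~r & q) is false.
    At w: <>~(~r & q) requires ~(~r & q) at some successor in {u, y, z, n}.
      ~(~r & q) holds at u, so <>~(~r & q) is true at w.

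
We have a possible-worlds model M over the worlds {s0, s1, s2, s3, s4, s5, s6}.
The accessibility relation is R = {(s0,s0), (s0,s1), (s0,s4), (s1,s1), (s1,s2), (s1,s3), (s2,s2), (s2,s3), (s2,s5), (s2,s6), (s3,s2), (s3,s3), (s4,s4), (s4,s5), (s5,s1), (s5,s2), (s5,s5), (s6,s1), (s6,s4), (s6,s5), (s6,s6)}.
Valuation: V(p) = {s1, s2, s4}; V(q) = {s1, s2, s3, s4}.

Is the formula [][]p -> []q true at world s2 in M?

At s2: [][]p is false, []q is false, so [][]p -> []q is true.
  At s2: [][]p requires []p at every successor {s2, s3, s5, s6}.
    []p fails at s2, so [][]p is false at s2.
      At s2: []p requires p at every successor {s2, s3, s5, s6}.
        p fails at s3, so []p is false at s2.
  At s2: []q requires q at every successor {s2, s3, s5, s6}.
    q fails at s5, so []q is false at s2.

Yes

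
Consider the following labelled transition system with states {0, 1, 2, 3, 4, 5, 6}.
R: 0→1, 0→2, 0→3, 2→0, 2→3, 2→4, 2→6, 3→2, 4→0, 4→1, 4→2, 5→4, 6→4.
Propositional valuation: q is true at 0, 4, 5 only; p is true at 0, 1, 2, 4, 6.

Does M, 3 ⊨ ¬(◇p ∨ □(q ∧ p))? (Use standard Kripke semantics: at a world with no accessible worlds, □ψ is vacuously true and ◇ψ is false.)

No

At 3: ◇p ∨ □(q ∧ p) is true, so ¬(◇p ∨ □(q ∧ p)) is false.
  At 3: ◇p is true, □(q ∧ p) is false, so ◇p ∨ □(q ∧ p) is true.
    At 3: ◇p requires p at some successor in {2}.
      p holds at 2, so ◇p is true at 3.
    At 3: □(q ∧ p) requires q ∧ p at every successor {2}.
      q ∧ p fails at 2, so □(q ∧ p) is false at 3.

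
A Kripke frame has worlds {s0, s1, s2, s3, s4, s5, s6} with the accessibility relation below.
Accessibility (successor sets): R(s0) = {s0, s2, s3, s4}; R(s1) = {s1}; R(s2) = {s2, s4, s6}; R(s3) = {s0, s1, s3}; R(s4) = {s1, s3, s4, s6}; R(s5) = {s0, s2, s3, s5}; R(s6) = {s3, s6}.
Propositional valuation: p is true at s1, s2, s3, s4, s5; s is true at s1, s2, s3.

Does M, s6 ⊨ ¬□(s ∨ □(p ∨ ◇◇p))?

No

At s6: □(s ∨ □(p ∨ ◇◇p)) is true, so ¬□(s ∨ □(p ∨ ◇◇p)) is false.
  At s6: □(s ∨ □(p ∨ ◇◇p)) requires s ∨ □(p ∨ ◇◇p) at every successor {s3, s6}.
      At s3: s is true, □(p ∨ ◇◇p) is true, so s ∨ □(p ∨ ◇◇p) is true.
      At s6: s is false, □(p ∨ ◇◇p) is true, so s ∨ □(p ∨ ◇◇p) is true.
  So □(s ∨ □(p ∨ ◇◇p)) is true at s6.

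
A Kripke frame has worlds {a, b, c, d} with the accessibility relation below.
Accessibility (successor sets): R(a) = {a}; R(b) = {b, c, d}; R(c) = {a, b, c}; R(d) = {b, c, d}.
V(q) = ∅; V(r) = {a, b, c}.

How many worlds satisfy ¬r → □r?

Recall that □ψ holds at a world iff ψ holds at every accessible world, and ◇ψ holds iff ψ holds at some accessible world.
Let φ = ¬r → □r. Evaluate φ at each world:
  a (successors {a}): φ is true.
  b (successors {b, c, d}): φ is true.
  c (successors {a, b, c}): φ is true.
  d (successors {b, c, d}): φ is false.
For instance, at d:
  At d: ¬r is true, □r is false, so ¬r → □r is false.
    At d: □r requires r at every successor {b, c, d}.
      r fails at d, so □r is false at d.
Satisfying worlds: {a, b, c}

3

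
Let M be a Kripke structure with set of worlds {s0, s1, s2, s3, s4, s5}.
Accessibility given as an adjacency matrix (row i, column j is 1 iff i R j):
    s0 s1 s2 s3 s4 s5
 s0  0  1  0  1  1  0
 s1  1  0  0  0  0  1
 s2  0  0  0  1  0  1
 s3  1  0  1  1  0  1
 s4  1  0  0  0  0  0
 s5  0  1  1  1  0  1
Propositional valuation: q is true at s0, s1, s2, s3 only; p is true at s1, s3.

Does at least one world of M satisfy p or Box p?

Recall that Box ψ holds at a world iff ψ holds at every accessible world, and Dia ψ holds iff ψ holds at some accessible world.
Let φ = p or Box p. Evaluate φ at each world:
  s0 (successors {s1, s3, s4}): φ is false.
  s1 (successors {s0, s5}): φ is true.
  s2 (successors {s3, s5}): φ is false.
  s3 (successors {s0, s2, s3, s5}): φ is true.
  s4 (successors {s0}): φ is false.
  s5 (successors {s1, s2, s3, s5}): φ is false.
Detail at s1 (witness):
  At s1: p is true, Box p is false, so p or Box p is true.
    At s1: Box p requires p at every successor {s0, s5}.
      p fails at s0, so Box p is false at s1.

Yes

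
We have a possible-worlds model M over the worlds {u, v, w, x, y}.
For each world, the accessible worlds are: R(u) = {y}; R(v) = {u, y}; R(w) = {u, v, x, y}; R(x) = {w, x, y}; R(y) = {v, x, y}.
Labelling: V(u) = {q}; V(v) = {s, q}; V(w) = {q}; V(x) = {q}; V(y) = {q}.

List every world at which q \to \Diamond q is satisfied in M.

Recall that \Diamond ψ holds at a world iff ψ holds at some accessible world.
Let φ = q \to \Diamond q. Evaluate φ at each world:
  u (successors {y}): φ is true.
  v (successors {u, y}): φ is true.
  w (successors {u, v, x, y}): φ is true.
  x (successors {w, x, y}): φ is true.
  y (successors {v, x, y}): φ is true.
For instance, at y:
  At y: q is true, \Diamond q is true, so q \to \Diamond q is true.
    At y: \Diamond q requires q at some successor in {v, x, y}.
      q holds at v, so \Diamond q is true at y.
Satisfying worlds: {u, v, w, x, y}

u, v, w, x, y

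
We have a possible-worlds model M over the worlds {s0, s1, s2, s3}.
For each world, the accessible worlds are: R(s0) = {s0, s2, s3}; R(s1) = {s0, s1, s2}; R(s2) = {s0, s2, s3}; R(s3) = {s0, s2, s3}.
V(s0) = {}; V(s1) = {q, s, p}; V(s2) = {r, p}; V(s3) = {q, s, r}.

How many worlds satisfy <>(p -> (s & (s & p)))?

4

Let φ = <>(p -> (s & (s & p))). Evaluate φ at each world:
  s0 (successors {s0, s2, s3}): φ is true.
  s1 (successors {s0, s1, s2}): φ is true.
  s2 (successors {s0, s2, s3}): φ is true.
  s3 (successors {s0, s2, s3}): φ is true.
For instance, at s3:
  At s3: <>(p -> (s & (s & p))) requires p -> (s & (s & p)) at some successor in {s0, s2, s3}.
    p -> (s & (s & p)) holds at s0, so <>(p -> (s & (s & p))) is true at s3.
Satisfying worlds: {s0, s1, s2, s3}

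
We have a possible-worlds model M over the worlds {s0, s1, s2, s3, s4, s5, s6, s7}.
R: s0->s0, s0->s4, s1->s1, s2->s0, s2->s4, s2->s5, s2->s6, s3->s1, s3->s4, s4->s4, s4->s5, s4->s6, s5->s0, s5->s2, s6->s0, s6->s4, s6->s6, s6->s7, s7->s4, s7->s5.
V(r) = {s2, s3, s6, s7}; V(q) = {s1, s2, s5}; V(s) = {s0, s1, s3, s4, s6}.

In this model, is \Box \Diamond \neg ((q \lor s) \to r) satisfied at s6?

Recall that \Box ψ holds at a world iff ψ holds at every accessible world, and \Diamond ψ holds iff ψ holds at some accessible world.
At s6: \Box \Diamond \neg ((q \lor s) \to r) requires \Diamond \neg ((q \lor s) \to r) at every successor {s0, s4, s6, s7}.
  At s0: \Diamond \neg ((q \lor s) \to r) is true.
  At s4: \Diamond \neg ((q \lor s) \to r) is true.
  At s6: \Diamond \neg ((q \lor s) \to r) is true.
  At s7: \Diamond \neg ((q \lor s) \to r) is true.
So \Box \Diamond \neg ((q \lor s) \to r) is true at s6.

Yes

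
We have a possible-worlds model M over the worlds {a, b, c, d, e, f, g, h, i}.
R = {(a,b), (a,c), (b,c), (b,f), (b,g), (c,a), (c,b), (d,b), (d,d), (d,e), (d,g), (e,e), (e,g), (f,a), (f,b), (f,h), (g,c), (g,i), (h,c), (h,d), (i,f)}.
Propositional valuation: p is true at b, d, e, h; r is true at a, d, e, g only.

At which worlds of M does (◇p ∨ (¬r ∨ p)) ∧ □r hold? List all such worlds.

Let φ = (◇p ∨ (¬r ∨ p)) ∧ □r. Evaluate φ at each world:
  a (successors {b, c}): φ is false.
  b (successors {c, f, g}): φ is false.
  c (successors {a, b}): φ is false.
  d (successors {b, d, e, g}): φ is false.
  e (successors {e, g}): φ is true.
  f (successors {a, b, h}): φ is false.
  g (successors {c, i}): φ is false.
  h (successors {c, d}): φ is false.
  i (successors {f}): φ is false.
For instance, at i:
  At i: ◇p ∨ (¬r ∨ p) is true, □r is false, so (◇p ∨ (¬r ∨ p)) ∧ □r is false.
    At i: ◇p is false, ¬r ∨ p is true, so ◇p ∨ (¬r ∨ p) is true.
      At i: ◇p requires p at some successor in {f}.
        At f: p is false.
      So ◇p is false at i.
    At i: □r requires r at every successor {f}.
      r fails at f, so □r is false at i.
Satisfying worlds: {e}

e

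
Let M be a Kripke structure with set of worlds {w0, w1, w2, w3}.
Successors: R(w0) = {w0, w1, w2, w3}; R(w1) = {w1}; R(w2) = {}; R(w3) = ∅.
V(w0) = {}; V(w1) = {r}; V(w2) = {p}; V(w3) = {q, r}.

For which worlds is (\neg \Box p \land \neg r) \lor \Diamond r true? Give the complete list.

Let φ = (\neg \Box p \land \neg r) \lor \Diamond r. Evaluate φ at each world:
  w0 (successors {w0, w1, w2, w3}): φ is true.
  w1 (successors {w1}): φ is true.
  w2 (successors ∅): φ is false.
  w3 (successors ∅): φ is false.
For instance, at w1:
  At w1: \neg \Box p \land \neg r is false, \Diamond r is true, so (\neg \Box p \land \neg r) \lor \Diamond r is true.
    At w1: \neg \Box p is true, \neg r is false, so \neg \Box p \land \neg r is false.
      At w1: \Box p is false, so \neg \Box p is true.
    At w1: \Diamond r requires r at some successor in {w1}.
      r holds at w1, so \Diamond r is true at w1.
Satisfying worlds: {w0, w1}

w0, w1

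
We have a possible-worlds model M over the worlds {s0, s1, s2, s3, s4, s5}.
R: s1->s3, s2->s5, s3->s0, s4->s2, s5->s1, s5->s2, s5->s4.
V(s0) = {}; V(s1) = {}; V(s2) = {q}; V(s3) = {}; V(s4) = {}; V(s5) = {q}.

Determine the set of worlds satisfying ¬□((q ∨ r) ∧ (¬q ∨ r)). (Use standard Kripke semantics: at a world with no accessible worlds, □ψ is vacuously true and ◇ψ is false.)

Recall that □ψ holds at a world iff ψ holds at every accessible world, and ◇ψ holds iff ψ holds at some accessible world.
Let φ = ¬□((q ∨ r) ∧ (¬q ∨ r)). Evaluate φ at each world:
  s0 (successors ∅): φ is false.
  s1 (successors {s3}): φ is true.
  s2 (successors {s5}): φ is true.
  s3 (successors {s0}): φ is true.
  s4 (successors {s2}): φ is true.
  s5 (successors {s1, s2, s4}): φ is true.
For instance, at s4:
  At s4: □((q ∨ r) ∧ (¬q ∨ r)) is false, so ¬□((q ∨ r) ∧ (¬q ∨ r)) is true.
    At s4: □((q ∨ r) ∧ (¬q ∨ r)) requires (q ∨ r) ∧ (¬q ∨ r) at every successor {s2}.
      (q ∨ r) ∧ (¬q ∨ r) fails at s2, so □((q ∨ r) ∧ (¬q ∨ r)) is false at s4.
Satisfying worlds: {s1, s2, s3, s4, s5}

s1, s2, s3, s4, s5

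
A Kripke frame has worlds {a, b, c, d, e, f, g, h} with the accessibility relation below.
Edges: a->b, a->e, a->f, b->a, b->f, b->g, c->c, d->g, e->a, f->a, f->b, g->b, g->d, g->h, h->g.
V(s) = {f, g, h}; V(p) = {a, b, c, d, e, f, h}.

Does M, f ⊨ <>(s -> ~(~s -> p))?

At f: <>(s -> ~(~s -> p)) requires s -> ~(~s -> p) at some successor in {a, b}.
  s -> ~(~s -> p) holds at a, so <>(s -> ~(~s -> p)) is true at f.

Yes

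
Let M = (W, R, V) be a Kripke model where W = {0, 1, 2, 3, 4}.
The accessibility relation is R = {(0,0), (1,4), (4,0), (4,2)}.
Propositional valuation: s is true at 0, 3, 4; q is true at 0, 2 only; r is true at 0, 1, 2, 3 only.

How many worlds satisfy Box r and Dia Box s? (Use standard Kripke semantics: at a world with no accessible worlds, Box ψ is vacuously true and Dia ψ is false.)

2

Let φ = Box r and Dia Box s. Evaluate φ at each world:
  0 (successors {0}): φ is true.
  1 (successors {4}): φ is false.
  2 (successors ∅): φ is false.
  3 (successors ∅): φ is false.
  4 (successors {0, 2}): φ is true.
For instance, at 4:
  At 4: Box r is true, Dia Box s is true, so Box r and Dia Box s is true.
    At 4: Box r requires r at every successor {0, 2}.
      At 0: r is true.
      At 2: r is true.
    So Box r is true at 4.
    At 4: Dia Box s requires Box s at some successor in {0, 2}.
      Box s holds at 0, so Dia Box s is true at 4.
Satisfying worlds: {0, 4}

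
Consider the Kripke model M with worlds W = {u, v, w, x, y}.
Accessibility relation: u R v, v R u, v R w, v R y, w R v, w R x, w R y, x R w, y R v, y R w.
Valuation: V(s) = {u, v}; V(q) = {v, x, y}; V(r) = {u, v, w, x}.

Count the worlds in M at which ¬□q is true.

Let φ = ¬□q. Evaluate φ at each world:
  u (successors {v}): φ is false.
  v (successors {u, w, y}): φ is true.
  w (successors {v, x, y}): φ is false.
  x (successors {w}): φ is true.
  y (successors {v, w}): φ is true.
For instance, at x:
  At x: □q is false, so ¬□q is true.
    At x: □q requires q at every successor {w}.
      q fails at w, so □q is false at x.
Satisfying worlds: {v, x, y}

3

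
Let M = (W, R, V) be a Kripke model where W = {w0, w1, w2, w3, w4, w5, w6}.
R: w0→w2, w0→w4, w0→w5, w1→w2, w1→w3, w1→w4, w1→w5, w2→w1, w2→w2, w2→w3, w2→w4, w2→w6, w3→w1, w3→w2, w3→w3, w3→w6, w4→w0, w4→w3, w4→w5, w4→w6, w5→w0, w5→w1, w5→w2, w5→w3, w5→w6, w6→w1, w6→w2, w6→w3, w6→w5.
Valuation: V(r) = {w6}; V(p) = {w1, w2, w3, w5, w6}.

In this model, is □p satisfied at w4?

No

At w4: □p requires p at every successor {w0, w3, w5, w6}.
  p fails at w0, so □p is false at w4.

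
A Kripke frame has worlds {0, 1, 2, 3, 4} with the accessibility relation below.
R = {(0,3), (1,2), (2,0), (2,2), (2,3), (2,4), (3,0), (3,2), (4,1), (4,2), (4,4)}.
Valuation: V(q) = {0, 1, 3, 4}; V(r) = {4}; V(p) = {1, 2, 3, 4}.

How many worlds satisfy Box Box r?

Let φ = Box Box r. Evaluate φ at each world:
  0 (successors {3}): φ is false.
  1 (successors {2}): φ is false.
  2 (successors {0, 2, 3, 4}): φ is false.
  3 (successors {0, 2}): φ is false.
  4 (successors {1, 2, 4}): φ is false.
For instance, at 0:
  At 0: Box Box r requires Box r at every successor {3}.
    Box r fails at 3, so Box Box r is false at 0.
      At 3: Box r requires r at every successor {0, 2}.
        r fails at 0, so Box r is false at 3.
Satisfying worlds: none.

0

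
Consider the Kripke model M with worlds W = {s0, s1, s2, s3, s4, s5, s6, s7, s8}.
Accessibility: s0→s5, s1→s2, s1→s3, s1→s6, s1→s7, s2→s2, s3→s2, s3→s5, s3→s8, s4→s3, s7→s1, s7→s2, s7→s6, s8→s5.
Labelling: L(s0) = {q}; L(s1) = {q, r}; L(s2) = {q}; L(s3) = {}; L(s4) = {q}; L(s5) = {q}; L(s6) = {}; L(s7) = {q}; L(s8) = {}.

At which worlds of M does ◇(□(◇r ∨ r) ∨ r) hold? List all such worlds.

s0, s1, s3, s7, s8

Recall that □ψ holds at a world iff ψ holds at every accessible world, and ◇ψ holds iff ψ holds at some accessible world.
Let φ = ◇(□(◇r ∨ r) ∨ r). Evaluate φ at each world:
  s0 (successors {s5}): φ is true.
  s1 (successors {s2, s3, s6, s7}): φ is true.
  s2 (successors {s2}): φ is false.
  s3 (successors {s2, s5, s8}): φ is true.
  s4 (successors {s3}): φ is false.
  s5 (successors ∅): φ is false.
  s6 (successors ∅): φ is false.
  s7 (successors {s1, s2, s6}): φ is true.
  s8 (successors {s5}): φ is true.
For instance, at s3:
  At s3: ◇(□(◇r ∨ r) ∨ r) requires □(◇r ∨ r) ∨ r at some successor in {s2, s5, s8}.
    □(◇r ∨ r) ∨ r holds at s5, so ◇(□(◇r ∨ r) ∨ r) is true at s3.
      At s5: □(◇r ∨ r) is true, r is false, so □(◇r ∨ r) ∨ r is true.
Satisfying worlds: {s0, s1, s3, s7, s8}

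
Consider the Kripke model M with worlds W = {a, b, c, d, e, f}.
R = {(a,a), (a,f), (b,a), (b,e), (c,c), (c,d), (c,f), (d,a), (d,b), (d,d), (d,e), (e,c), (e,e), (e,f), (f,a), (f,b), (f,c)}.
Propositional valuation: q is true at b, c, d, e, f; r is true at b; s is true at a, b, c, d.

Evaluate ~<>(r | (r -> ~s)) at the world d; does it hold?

At d: <>(r | (r -> ~s)) is true, so ~<>(r | (r -> ~s)) is false.
  At d: <>(r | (r -> ~s)) requires r | (r -> ~s) at some successor in {a, b, d, e}.
    r | (r -> ~s) holds at a, so <>(r | (r -> ~s)) is true at d.

No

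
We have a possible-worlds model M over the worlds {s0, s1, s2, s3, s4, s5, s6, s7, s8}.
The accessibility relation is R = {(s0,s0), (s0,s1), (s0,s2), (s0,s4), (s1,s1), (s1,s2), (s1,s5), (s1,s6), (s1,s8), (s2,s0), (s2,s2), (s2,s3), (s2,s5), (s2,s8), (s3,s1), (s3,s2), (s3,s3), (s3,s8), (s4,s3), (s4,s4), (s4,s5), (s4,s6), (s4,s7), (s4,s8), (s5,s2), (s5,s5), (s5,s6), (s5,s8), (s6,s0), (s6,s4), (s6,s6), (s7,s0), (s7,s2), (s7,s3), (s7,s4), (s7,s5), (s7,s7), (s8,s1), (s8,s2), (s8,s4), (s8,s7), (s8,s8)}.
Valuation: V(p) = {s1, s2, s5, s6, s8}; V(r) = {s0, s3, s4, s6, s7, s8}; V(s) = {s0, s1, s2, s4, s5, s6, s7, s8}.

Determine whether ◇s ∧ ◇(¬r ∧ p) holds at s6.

No

At s6: ◇s is true, ◇(¬r ∧ p) is false, so ◇s ∧ ◇(¬r ∧ p) is false.
  At s6: ◇s requires s at some successor in {s0, s4, s6}.
    s holds at s0, so ◇s is true at s6.
  At s6: ◇(¬r ∧ p) requires ¬r ∧ p at some successor in {s0, s4, s6}.
    At s0: ¬r ∧ p is false.
    At s4: ¬r ∧ p is false.
    At s6: ¬r ∧ p is false.
  So ◇(¬r ∧ p) is false at s6.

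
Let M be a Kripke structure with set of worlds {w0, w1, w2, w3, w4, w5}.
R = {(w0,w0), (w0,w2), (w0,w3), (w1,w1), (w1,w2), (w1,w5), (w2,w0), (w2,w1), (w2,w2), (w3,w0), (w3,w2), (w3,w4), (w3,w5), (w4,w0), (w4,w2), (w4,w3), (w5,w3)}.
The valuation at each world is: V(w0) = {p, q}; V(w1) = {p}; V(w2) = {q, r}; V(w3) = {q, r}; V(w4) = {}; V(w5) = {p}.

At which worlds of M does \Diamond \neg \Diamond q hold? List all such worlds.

none

Let φ = \Diamond \neg \Diamond q. Evaluate φ at each world:
  w0 (successors {w0, w2, w3}): φ is false.
  w1 (successors {w1, w2, w5}): φ is false.
  w2 (successors {w0, w1, w2}): φ is false.
  w3 (successors {w0, w2, w4, w5}): φ is false.
  w4 (successors {w0, w2, w3}): φ is false.
  w5 (successors {w3}): φ is false.
For instance, at w2:
  At w2: \Diamond \neg \Diamond q requires \neg \Diamond q at some successor in {w0, w1, w2}.
    At w0: \neg \Diamond q is false.
    At w1: \neg \Diamond q is false.
    At w2: \neg \Diamond q is false.
  So \Diamond \neg \Diamond q is false at w2.
Satisfying worlds: none.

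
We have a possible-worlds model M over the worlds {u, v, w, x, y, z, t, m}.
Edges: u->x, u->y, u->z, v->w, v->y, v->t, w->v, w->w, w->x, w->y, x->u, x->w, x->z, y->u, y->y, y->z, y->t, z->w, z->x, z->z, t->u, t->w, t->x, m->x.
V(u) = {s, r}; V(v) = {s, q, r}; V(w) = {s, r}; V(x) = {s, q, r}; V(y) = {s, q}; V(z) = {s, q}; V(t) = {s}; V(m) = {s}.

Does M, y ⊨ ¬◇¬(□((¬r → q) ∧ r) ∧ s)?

No

At y: ◇¬(□((¬r → q) ∧ r) ∧ s) is true, so ¬◇¬(□((¬r → q) ∧ r) ∧ s) is false.
  At y: ◇¬(□((¬r → q) ∧ r) ∧ s) requires ¬(□((¬r → q) ∧ r) ∧ s) at some successor in {u, y, z, t}.
    ¬(□((¬r → q) ∧ r) ∧ s) holds at u, so ◇¬(□((¬r → q) ∧ r) ∧ s) is true at y.
      At u: □((¬r → q) ∧ r) ∧ s is false, so ¬(□((¬r → q) ∧ r) ∧ s) is true.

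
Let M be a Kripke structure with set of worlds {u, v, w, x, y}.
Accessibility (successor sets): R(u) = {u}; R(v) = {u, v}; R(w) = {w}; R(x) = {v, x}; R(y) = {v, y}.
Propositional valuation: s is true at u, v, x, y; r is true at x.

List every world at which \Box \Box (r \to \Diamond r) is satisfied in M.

Let φ = \Box \Box (r \to \Diamond r). Evaluate φ at each world:
  u (successors {u}): φ is true.
  v (successors {u, v}): φ is true.
  w (successors {w}): φ is true.
  x (successors {v, x}): φ is true.
  y (successors {v, y}): φ is true.
For instance, at v:
  At v: \Box \Box (r \to \Diamond r) requires \Box (r \to \Diamond r) at every successor {u, v}.
      At u: \Box (r \to \Diamond r) requires r \to \Diamond r at every successor {u}.
        At u: r \to \Diamond r is true.
      So \Box (r \to \Diamond r) is true at u.
      At v: \Box (r \to \Diamond r) requires r \to \Diamond r at every successor {u, v}.
        At u: r \to \Diamond r is true.
        At v: r \to \Diamond r is true.
      So \Box (r \to \Diamond r) is true at v.
  So \Box \Box (r \to \Diamond r) is true at v.
Satisfying worlds: {u, v, w, x, y}

u, v, w, x, y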